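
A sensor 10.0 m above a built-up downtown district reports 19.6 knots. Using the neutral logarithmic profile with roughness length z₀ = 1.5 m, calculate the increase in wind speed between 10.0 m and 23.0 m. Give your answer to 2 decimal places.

8.61 knots

Log law: V₂ = V₁ · ln(z₂/z₀)/ln(z₁/z₀) = 19.6 × 2.7300/1.8971 = 28.2052 knots
ΔV = 28.2052 − 19.6 = 8.6052 knots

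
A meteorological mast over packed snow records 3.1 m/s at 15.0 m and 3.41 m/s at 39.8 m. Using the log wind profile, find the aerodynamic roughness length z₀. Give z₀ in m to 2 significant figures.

Log law: V(z) ∝ ln(z/z₀). With r = V₁/V₂ = 3.1/3.41 = 0.90909,
r · ln(z₂/z₀) = ln(z₁/z₀) ⇒ ln z₀ = (ln z₁ − r·ln z₂)/(1 − r)
ln z₀ = (2.70805 − 0.90909×3.68387) / 0.09091 = -7.0501
z₀ = exp(-7.0501) = 0.0008673 m

z₀ ≈ 0.00087 m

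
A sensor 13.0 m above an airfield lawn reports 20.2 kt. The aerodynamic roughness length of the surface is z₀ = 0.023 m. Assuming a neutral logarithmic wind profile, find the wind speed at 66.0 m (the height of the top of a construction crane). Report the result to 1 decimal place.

25.4 kt

Log law: V(z) ∝ ln(z/z₀), so V₂/V₁ = ln(z₂/z₀) / ln(z₁/z₀).
ln(66.0/0.023) = 7.9619, ln(13.0/0.023) = 6.3372
V₂ = 20.2 × 7.9619/6.3372 = 20.2 × 1.2564 = 25.3788 kt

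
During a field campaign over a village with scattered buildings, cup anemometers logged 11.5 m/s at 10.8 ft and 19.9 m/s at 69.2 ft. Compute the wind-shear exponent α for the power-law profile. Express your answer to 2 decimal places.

Power law: V₂/V₁ = (z₂/z₁)^α ⇒ α = ln(V₂/V₁) / ln(z₂/z₁)
α = ln(19.9/11.5) / ln(69.2/10.8) = ln(1.7304) / ln(6.4074)
  = 0.54837 / 1.85745 = 0.29523

α ≈ 0.30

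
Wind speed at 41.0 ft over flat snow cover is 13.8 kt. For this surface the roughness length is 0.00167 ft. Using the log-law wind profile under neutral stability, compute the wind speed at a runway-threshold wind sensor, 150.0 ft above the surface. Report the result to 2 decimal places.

Log law: V(z) ∝ ln(z/z₀), so V₂/V₁ = ln(z₂/z₀) / ln(z₁/z₀).
ln(150.0/0.00167) = 11.4056, ln(41.0/0.00167) = 10.1085
V₂ = 13.8 × 11.4056/10.1085 = 13.8 × 1.1283 = 15.5707 kt

15.57 kt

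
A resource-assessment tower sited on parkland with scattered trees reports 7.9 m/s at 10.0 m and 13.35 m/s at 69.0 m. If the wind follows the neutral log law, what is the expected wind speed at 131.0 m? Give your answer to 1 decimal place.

15.2 m/s

Log law: V ∝ ln(z/z₀). From the pair, with r = V₁/V₂ = 0.59176,
ln z₀ = (ln z₁ − r·ln z₂)/(1 − r) = (2.3026 − 0.59176×4.2341)/0.40824 = -0.4972 → z₀ = 0.6082 m
V₃ = V₁ · ln(z₃/z₀)/ln(z₁/z₀) = 7.9 × 5.3724/2.7998 = 15.1589 m/s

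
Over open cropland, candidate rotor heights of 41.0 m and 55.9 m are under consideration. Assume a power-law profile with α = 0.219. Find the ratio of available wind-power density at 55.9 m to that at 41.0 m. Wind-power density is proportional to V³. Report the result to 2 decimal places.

1.23

Speed ratio: V_B/V_A = (z_B/z_A)^α = (55.9/41.0)^0.219 = (1.3634)^0.219 = 1.07025
Power-density ratio: P_B/P_A = (V_B/V_A)³ = (1.07025)³ = 1.22589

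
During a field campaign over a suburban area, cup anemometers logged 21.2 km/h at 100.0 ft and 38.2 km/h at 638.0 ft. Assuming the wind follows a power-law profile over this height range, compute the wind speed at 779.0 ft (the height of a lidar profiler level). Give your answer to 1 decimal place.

40.7 km/h

First find α: α = ln(V₂/V₁)/ln(z₂/z₁) = ln(38.2/21.2)/ln(638.0/100.0) = 0.58883/1.85317 = 0.3177
Extrapolate from 638.0 ft to 779.0 ft: V₃ = 38.2 × (779.0/638.0)^0.3177 = 38.2 × 1.0655 = 40.7021 km/h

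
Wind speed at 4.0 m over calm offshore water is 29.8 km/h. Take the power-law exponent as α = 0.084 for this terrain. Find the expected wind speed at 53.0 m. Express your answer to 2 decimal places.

37.02 km/h

Power-law profile: V₂ = V₁ · (z₂/z₁)^α
V₂ = 29.8 × (53.0/4.0)^0.084 = 29.8 × (13.2500)^0.084
    = 29.8 × 1.2424 = 37.0239 km/h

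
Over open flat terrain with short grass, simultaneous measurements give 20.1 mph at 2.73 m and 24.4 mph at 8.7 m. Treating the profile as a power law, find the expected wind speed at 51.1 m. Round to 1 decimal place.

First find α: α = ln(V₂/V₁)/ln(z₂/z₁) = ln(24.4/20.1)/ln(8.7/2.73) = 0.19386/1.15902 = 0.1673
Extrapolate from 8.7 m to 51.1 m: V₃ = 24.4 × (51.1/8.7)^0.1673 = 24.4 × 1.3447 = 32.8095 mph

32.8 mph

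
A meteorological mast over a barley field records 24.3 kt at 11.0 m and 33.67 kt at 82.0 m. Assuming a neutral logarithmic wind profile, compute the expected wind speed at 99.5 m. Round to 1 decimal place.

Log law: V ∝ ln(z/z₀). From the pair, with r = V₁/V₂ = 0.72171,
ln z₀ = (ln z₁ − r·ln z₂)/(1 − r) = (2.3979 − 0.72171×4.4067)/0.27829 = -2.8118 → z₀ = 0.06010 m
V₃ = V₁ · ln(z₃/z₀)/ln(z₁/z₀) = 24.3 × 7.4119/5.2097 = 34.5723 kt

34.6 kt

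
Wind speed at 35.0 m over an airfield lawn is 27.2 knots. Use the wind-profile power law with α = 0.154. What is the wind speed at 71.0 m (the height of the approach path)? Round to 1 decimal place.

30.3 knots

Power-law profile: V₂ = V₁ · (z₂/z₁)^α
V₂ = 27.2 × (71.0/35.0)^0.154 = 27.2 × (2.0286)^0.154
    = 27.2 × 1.1151 = 30.3303 knots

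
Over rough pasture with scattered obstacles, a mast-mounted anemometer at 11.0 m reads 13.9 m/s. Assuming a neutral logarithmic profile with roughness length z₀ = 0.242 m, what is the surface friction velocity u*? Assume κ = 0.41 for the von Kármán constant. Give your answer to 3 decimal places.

Log law: V(z) = (u*/κ) · ln(z/z₀) ⇒ u* = κ · V / ln(z/z₀)
u* = 0.41 × 13.9 / ln(11.0/0.242) = 0.41 × 13.9 / 3.8167
   = 5.6990 / 3.8167 = 1.4932 m/s

u* ≈ 1.493 m/s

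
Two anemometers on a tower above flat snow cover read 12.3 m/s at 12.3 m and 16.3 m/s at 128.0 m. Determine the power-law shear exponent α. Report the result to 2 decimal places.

α ≈ 0.12

Power law: V₂/V₁ = (z₂/z₁)^α ⇒ α = ln(V₂/V₁) / ln(z₂/z₁)
α = ln(16.3/12.3) / ln(128.0/12.3) = ln(1.3252) / ln(10.4065)
  = 0.28157 / 2.34243 = 0.12020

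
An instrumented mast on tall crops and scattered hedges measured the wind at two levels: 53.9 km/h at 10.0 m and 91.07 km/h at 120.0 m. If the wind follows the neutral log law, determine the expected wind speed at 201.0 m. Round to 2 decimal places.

98.79 km/h

Log law: V ∝ ln(z/z₀). From the pair, with r = V₁/V₂ = 0.59185,
ln z₀ = (ln z₁ − r·ln z₂)/(1 − r) = (2.3026 − 0.59185×4.7875)/0.40815 = -1.3008 → z₀ = 0.2723 m
V₃ = V₁ · ln(z₃/z₀)/ln(z₁/z₀) = 53.9 × 6.6041/3.6033 = 98.7857 km/h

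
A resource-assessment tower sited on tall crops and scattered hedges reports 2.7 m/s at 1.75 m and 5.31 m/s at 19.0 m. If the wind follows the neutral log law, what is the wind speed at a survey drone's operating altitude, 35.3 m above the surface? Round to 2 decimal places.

Log law: V ∝ ln(z/z₀). From the pair, with r = V₁/V₂ = 0.50847,
ln z₀ = (ln z₁ − r·ln z₂)/(1 − r) = (0.5596 − 0.50847×2.9444)/0.49153 = -1.9074 → z₀ = 0.1485 m
V₃ = V₁ · ln(z₃/z₀)/ln(z₁/z₀) = 2.7 × 5.4713/2.4671 = 5.9879 m/s

5.99 m/s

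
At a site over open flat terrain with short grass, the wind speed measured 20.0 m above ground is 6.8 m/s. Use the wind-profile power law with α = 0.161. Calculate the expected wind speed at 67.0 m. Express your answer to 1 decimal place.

8.3 m/s

Power-law profile: V₂ = V₁ · (z₂/z₁)^α
V₂ = 6.8 × (67.0/20.0)^0.161 = 6.8 × (3.3500)^0.161
    = 6.8 × 1.2149 = 8.2612 m/s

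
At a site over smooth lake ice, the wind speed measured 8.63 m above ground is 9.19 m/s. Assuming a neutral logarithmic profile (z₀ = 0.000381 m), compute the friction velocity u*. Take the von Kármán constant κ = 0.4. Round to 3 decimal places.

Log law: V(z) = (u*/κ) · ln(z/z₀) ⇒ u* = κ · V / ln(z/z₀)
u* = 0.4 × 9.19 / ln(8.63/0.000381) = 0.4 × 9.19 / 10.0280
   = 3.6760 / 10.0280 = 0.3666 m/s

u* ≈ 0.367 m/s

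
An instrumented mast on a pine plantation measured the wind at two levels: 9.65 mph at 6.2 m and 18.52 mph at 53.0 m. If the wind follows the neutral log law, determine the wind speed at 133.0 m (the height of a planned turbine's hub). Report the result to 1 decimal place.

22.3 mph

Log law: V ∝ ln(z/z₀). From the pair, with r = V₁/V₂ = 0.52106,
ln z₀ = (ln z₁ − r·ln z₂)/(1 − r) = (1.8245 − 0.52106×3.9703)/0.47894 = -0.5099 → z₀ = 0.6006 m
V₃ = V₁ · ln(z₃/z₀)/ln(z₁/z₀) = 9.65 × 5.4002/2.3344 = 22.3233 mph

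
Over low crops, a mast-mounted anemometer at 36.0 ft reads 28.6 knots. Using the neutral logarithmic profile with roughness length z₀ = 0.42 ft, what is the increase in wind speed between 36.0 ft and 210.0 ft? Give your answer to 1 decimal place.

Log law: V₂ = V₁ · ln(z₂/z₀)/ln(z₁/z₀) = 28.6 × 6.2146/4.4510 = 39.9319 knots
ΔV = 39.9319 − 28.6 = 11.3319 knots

11.3 knots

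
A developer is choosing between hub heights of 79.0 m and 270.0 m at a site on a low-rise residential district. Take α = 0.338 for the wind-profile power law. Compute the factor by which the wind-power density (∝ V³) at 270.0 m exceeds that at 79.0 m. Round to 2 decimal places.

Speed ratio: V_B/V_A = (z_B/z_A)^α = (270.0/79.0)^0.338 = (3.4177)^0.338 = 1.51497
Power-density ratio: P_B/P_A = (V_B/V_A)³ = (1.51497)³ = 3.47703

3.48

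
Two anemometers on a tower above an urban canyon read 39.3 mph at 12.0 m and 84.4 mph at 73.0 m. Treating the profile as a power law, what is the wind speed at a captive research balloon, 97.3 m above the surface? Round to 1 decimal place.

First find α: α = ln(V₂/V₁)/ln(z₂/z₁) = ln(84.4/39.3)/ln(73.0/12.0) = 0.76434/1.80555 = 0.4233
Extrapolate from 73.0 m to 97.3 m: V₃ = 84.4 × (97.3/73.0)^0.4233 = 84.4 × 1.1293 = 95.3168 mph

95.3 mph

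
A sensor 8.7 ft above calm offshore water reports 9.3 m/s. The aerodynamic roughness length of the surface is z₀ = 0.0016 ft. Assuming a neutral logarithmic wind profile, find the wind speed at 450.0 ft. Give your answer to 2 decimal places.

13.57 m/s

Log law: V(z) ∝ ln(z/z₀), so V₂/V₁ = ln(z₂/z₀) / ln(z₁/z₀).
ln(450.0/0.0016) = 12.5470, ln(8.7/0.0016) = 8.6011
V₂ = 9.3 × 12.5470/8.6011 = 9.3 × 1.4588 = 13.5666 m/s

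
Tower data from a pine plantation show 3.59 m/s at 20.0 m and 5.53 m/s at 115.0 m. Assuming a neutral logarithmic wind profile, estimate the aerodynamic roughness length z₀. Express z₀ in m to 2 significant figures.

z₀ ≈ 0.79 m

Log law: V(z) ∝ ln(z/z₀). With r = V₁/V₂ = 3.59/5.53 = 0.64919,
r · ln(z₂/z₀) = ln(z₁/z₀) ⇒ ln z₀ = (ln z₁ − r·ln z₂)/(1 − r)
ln z₀ = (2.99573 − 0.64919×4.74493) / 0.35081 = -0.2412
z₀ = exp(-0.2412) = 0.7857 m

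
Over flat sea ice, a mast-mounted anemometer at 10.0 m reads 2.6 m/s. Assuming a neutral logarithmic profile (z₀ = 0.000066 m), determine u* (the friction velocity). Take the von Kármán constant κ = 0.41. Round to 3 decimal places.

Log law: V(z) = (u*/κ) · ln(z/z₀) ⇒ u* = κ · V / ln(z/z₀)
u* = 0.41 × 2.6 / ln(10.0/0.000066) = 0.41 × 2.6 / 11.9284
   = 1.0660 / 11.9284 = 0.0894 m/s

u* ≈ 0.089 m/s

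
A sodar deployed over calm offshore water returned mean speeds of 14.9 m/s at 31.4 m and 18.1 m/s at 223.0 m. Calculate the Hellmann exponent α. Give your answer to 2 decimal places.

α ≈ 0.10

Power law: V₂/V₁ = (z₂/z₁)^α ⇒ α = ln(V₂/V₁) / ln(z₂/z₁)
α = ln(18.1/14.9) / ln(223.0/31.4) = ln(1.2148) / ln(7.1019)
  = 0.19455 / 1.96036 = 0.09924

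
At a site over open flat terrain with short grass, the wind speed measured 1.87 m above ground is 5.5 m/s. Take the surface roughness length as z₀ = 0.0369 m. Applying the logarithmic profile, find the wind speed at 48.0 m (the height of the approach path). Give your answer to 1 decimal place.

Log law: V(z) ∝ ln(z/z₀), so V₂/V₁ = ln(z₂/z₀) / ln(z₁/z₀).
ln(48.0/0.0369) = 7.1707, ln(1.87/0.0369) = 3.9255
V₂ = 5.5 × 7.1707/3.9255 = 5.5 × 1.8267 = 10.0469 m/s

10.0 m/s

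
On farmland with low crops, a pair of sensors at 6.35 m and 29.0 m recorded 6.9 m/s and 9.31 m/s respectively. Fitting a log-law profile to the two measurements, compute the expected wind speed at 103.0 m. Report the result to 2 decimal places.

11.32 m/s

Log law: V ∝ ln(z/z₀). From the pair, with r = V₁/V₂ = 0.74114,
ln z₀ = (ln z₁ − r·ln z₂)/(1 − r) = (1.8485 − 0.74114×3.3673)/0.25886 = -2.5001 → z₀ = 0.08208 m
V₃ = V₁ · ln(z₃/z₀)/ln(z₁/z₀) = 6.9 × 7.1348/4.3485 = 11.3211 m/s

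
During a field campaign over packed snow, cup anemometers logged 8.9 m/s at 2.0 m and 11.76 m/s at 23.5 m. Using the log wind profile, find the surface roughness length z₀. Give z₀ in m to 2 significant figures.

Log law: V(z) ∝ ln(z/z₀). With r = V₁/V₂ = 8.9/11.76 = 0.75680,
r · ln(z₂/z₀) = ln(z₁/z₀) ⇒ ln z₀ = (ln z₁ − r·ln z₂)/(1 − r)
ln z₀ = (0.69315 − 0.75680×3.15700) / 0.24320 = -6.9741
z₀ = exp(-6.9741) = 0.0009358 m

z₀ ≈ 0.00094 m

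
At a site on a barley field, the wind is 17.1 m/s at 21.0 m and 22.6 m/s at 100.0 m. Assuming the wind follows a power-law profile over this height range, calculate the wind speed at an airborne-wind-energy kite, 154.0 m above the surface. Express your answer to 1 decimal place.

24.4 m/s

First find α: α = ln(V₂/V₁)/ln(z₂/z₁) = ln(22.6/17.1)/ln(100.0/21.0) = 0.27887/1.56065 = 0.1787
Extrapolate from 100.0 m to 154.0 m: V₃ = 22.6 × (154.0/100.0)^0.1787 = 22.6 × 1.0802 = 24.4127 m/s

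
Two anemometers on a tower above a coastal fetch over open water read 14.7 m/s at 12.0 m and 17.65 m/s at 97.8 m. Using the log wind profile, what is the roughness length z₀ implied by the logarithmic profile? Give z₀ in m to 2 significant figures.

z₀ ≈ 0.00035 m

Log law: V(z) ∝ ln(z/z₀). With r = V₁/V₂ = 14.7/17.65 = 0.83286,
r · ln(z₂/z₀) = ln(z₁/z₀) ⇒ ln z₀ = (ln z₁ − r·ln z₂)/(1 − r)
ln z₀ = (2.48491 − 0.83286×4.58292) / 0.16714 = -7.9696
z₀ = exp(-7.9696) = 0.0003458 m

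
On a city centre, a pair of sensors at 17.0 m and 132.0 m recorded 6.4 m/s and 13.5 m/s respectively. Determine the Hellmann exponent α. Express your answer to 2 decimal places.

Power law: V₂/V₁ = (z₂/z₁)^α ⇒ α = ln(V₂/V₁) / ln(z₂/z₁)
α = ln(13.5/6.4) / ln(132.0/17.0) = ln(2.1094) / ln(7.7647)
  = 0.74639 / 2.04959 = 0.36417

α ≈ 0.36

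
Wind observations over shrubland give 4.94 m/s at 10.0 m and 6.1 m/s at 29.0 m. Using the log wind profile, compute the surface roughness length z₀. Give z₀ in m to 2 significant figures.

Log law: V(z) ∝ ln(z/z₀). With r = V₁/V₂ = 4.94/6.1 = 0.80984,
r · ln(z₂/z₀) = ln(z₁/z₀) ⇒ ln z₀ = (ln z₁ − r·ln z₂)/(1 − r)
ln z₀ = (2.30259 − 0.80984×3.36730) / 0.19016 = -2.2316
z₀ = exp(-2.2316) = 0.1074 m

z₀ ≈ 0.11 m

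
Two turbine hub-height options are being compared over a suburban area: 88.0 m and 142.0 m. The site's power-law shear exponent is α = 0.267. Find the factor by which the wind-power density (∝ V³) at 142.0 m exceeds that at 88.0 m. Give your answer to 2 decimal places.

1.47

Speed ratio: V_B/V_A = (z_B/z_A)^α = (142.0/88.0)^0.267 = (1.6136)^0.267 = 1.13628
Power-density ratio: P_B/P_A = (V_B/V_A)³ = (1.13628)³ = 1.46708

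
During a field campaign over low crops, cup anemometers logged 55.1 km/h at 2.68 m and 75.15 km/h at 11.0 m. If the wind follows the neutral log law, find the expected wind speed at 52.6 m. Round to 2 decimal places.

97.37 km/h

Log law: V ∝ ln(z/z₀). From the pair, with r = V₁/V₂ = 0.73320,
ln z₀ = (ln z₁ − r·ln z₂)/(1 − r) = (0.9858 − 0.73320×2.3979)/0.26680 = -2.8948 → z₀ = 0.05531 m
V₃ = V₁ · ln(z₃/z₀)/ln(z₁/z₀) = 55.1 × 6.8575/3.8806 = 97.3688 km/h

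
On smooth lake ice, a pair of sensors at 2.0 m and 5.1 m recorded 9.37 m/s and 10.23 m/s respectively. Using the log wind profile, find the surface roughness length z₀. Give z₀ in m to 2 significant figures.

z₀ ≈ 0.000074 m

Log law: V(z) ∝ ln(z/z₀). With r = V₁/V₂ = 9.37/10.23 = 0.91593,
r · ln(z₂/z₀) = ln(z₁/z₀) ⇒ ln z₀ = (ln z₁ − r·ln z₂)/(1 − r)
ln z₀ = (0.69315 − 0.91593×1.62924) / 0.08407 = -9.5059
z₀ = exp(-9.5059) = 0.00007441 m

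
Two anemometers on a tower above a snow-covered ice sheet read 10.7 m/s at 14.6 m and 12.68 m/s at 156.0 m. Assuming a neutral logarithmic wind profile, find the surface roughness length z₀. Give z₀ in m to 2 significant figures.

Log law: V(z) ∝ ln(z/z₀). With r = V₁/V₂ = 10.7/12.68 = 0.84385,
r · ln(z₂/z₀) = ln(z₁/z₀) ⇒ ln z₀ = (ln z₁ − r·ln z₂)/(1 − r)
ln z₀ = (2.68102 − 0.84385×5.04986) / 0.15615 = -10.1203
z₀ = exp(-10.1203) = 0.00004026 m

z₀ ≈ 0.000040 m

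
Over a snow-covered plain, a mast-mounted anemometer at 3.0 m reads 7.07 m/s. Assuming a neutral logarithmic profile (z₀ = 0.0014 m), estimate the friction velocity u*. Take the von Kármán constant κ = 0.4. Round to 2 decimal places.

u* ≈ 0.37 m/s

Log law: V(z) = (u*/κ) · ln(z/z₀) ⇒ u* = κ · V / ln(z/z₀)
u* = 0.4 × 7.07 / ln(3.0/0.0014) = 0.4 × 7.07 / 7.6699
   = 2.8280 / 7.6699 = 0.3687 m/s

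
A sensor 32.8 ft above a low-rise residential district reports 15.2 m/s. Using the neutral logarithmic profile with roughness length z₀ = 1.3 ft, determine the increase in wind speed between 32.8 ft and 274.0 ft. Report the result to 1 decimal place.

10.0 m/s

Log law: V₂ = V₁ · ln(z₂/z₀)/ln(z₁/z₀) = 15.2 × 5.3508/3.2281 = 25.1952 m/s
ΔV = 25.1952 − 15.2 = 9.9952 m/s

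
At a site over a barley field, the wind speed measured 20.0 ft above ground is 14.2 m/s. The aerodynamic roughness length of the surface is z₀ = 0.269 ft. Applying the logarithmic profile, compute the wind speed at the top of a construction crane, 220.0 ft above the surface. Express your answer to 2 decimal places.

Log law: V(z) ∝ ln(z/z₀), so V₂/V₁ = ln(z₂/z₀) / ln(z₁/z₀).
ln(220.0/0.269) = 6.7067, ln(20.0/0.269) = 4.3088
V₂ = 14.2 × 6.7067/4.3088 = 14.2 × 1.5565 = 22.1025 m/s

22.10 m/s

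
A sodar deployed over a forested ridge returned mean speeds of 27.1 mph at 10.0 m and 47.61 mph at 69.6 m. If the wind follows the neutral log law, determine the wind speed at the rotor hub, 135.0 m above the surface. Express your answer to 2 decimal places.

54.61 mph

Log law: V ∝ ln(z/z₀). From the pair, with r = V₁/V₂ = 0.56921,
ln z₀ = (ln z₁ − r·ln z₂)/(1 − r) = (2.3026 − 0.56921×4.2428)/0.43079 = -0.2610 → z₀ = 0.7703 m
V₃ = V₁ · ln(z₃/z₀)/ln(z₁/z₀) = 27.1 × 5.1663/2.5636 = 54.6135 mph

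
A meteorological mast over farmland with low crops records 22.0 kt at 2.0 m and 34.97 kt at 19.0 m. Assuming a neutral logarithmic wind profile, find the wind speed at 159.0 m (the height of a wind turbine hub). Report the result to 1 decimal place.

Log law: V ∝ ln(z/z₀). From the pair, with r = V₁/V₂ = 0.62911,
ln z₀ = (ln z₁ − r·ln z₂)/(1 − r) = (0.6931 − 0.62911×2.9444)/0.37089 = -3.1255 → z₀ = 0.04391 m
V₃ = V₁ · ln(z₃/z₀)/ln(z₁/z₀) = 22.0 × 8.1944/3.8187 = 47.2093 kt

47.2 kt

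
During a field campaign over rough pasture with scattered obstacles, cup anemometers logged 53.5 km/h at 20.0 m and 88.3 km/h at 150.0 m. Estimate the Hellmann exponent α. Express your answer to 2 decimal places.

α ≈ 0.25

Power law: V₂/V₁ = (z₂/z₁)^α ⇒ α = ln(V₂/V₁) / ln(z₂/z₁)
α = ln(88.3/53.5) / ln(150.0/20.0) = ln(1.6505) / ln(7.5000)
  = 0.50106 / 2.01490 = 0.24868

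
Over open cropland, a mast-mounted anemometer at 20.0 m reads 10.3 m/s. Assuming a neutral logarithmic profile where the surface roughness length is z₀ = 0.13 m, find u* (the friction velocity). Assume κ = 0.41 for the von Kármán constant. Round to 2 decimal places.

u* ≈ 0.84 m/s

Log law: V(z) = (u*/κ) · ln(z/z₀) ⇒ u* = κ · V / ln(z/z₀)
u* = 0.41 × 10.3 / ln(20.0/0.13) = 0.41 × 10.3 / 5.0360
   = 4.2230 / 5.0360 = 0.8386 m/s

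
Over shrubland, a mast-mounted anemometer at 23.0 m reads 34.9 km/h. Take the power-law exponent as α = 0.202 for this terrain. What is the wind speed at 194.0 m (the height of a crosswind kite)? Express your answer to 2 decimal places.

53.69 km/h

Power-law profile: V₂ = V₁ · (z₂/z₁)^α
V₂ = 34.9 × (194.0/23.0)^0.202 = 34.9 × (8.4348)^0.202
    = 34.9 × 1.5384 = 53.6899 km/h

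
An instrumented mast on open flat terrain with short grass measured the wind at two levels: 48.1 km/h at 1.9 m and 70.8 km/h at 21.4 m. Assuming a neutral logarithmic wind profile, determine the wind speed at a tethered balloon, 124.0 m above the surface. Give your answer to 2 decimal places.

87.27 km/h

Log law: V ∝ ln(z/z₀). From the pair, with r = V₁/V₂ = 0.67938,
ln z₀ = (ln z₁ − r·ln z₂)/(1 − r) = (0.6419 − 0.67938×3.0634)/0.32062 = -4.4892 → z₀ = 0.01123 m
V₃ = V₁ · ln(z₃/z₀)/ln(z₁/z₀) = 48.1 × 9.3095/5.1311 = 87.2695 km/h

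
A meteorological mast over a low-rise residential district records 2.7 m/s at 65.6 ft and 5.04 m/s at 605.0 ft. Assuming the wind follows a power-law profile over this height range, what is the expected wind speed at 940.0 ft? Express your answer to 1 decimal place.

5.7 m/s

First find α: α = ln(V₂/V₁)/ln(z₂/z₁) = ln(5.04/2.7)/ln(605.0/65.6) = 0.62415/2.22165 = 0.2809
Extrapolate from 605.0 ft to 940.0 ft: V₃ = 5.04 × (940.0/605.0)^0.2809 = 5.04 × 1.1318 = 5.7042 m/s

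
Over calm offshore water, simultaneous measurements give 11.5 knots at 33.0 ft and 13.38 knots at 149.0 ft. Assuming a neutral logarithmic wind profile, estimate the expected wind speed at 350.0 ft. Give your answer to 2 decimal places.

Log law: V ∝ ln(z/z₀). From the pair, with r = V₁/V₂ = 0.85949,
ln z₀ = (ln z₁ − r·ln z₂)/(1 − r) = (3.4965 − 0.85949×5.0039)/0.14051 = -5.7245 → z₀ = 0.003265 ft
V₃ = V₁ · ln(z₃/z₀)/ln(z₁/z₀) = 11.5 × 11.5825/9.2210 = 14.4450 knots

14.45 knots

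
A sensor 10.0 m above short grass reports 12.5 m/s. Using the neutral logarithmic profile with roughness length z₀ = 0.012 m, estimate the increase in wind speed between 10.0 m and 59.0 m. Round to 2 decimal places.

Log law: V₂ = V₁ · ln(z₂/z₀)/ln(z₁/z₀) = 12.5 × 8.5004/6.7254 = 15.7990 m/s
ΔV = 15.7990 − 12.5 = 3.2990 m/s

3.30 m/s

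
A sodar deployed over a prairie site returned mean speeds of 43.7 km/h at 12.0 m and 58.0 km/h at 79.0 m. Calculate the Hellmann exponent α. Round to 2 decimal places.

α ≈ 0.15

Power law: V₂/V₁ = (z₂/z₁)^α ⇒ α = ln(V₂/V₁) / ln(z₂/z₁)
α = ln(58.0/43.7) / ln(79.0/12.0) = ln(1.3272) / ln(6.5833)
  = 0.28309 / 1.88454 = 0.15022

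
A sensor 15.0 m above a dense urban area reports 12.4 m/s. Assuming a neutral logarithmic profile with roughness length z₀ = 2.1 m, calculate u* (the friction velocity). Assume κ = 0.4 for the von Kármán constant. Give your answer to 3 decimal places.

Log law: V(z) = (u*/κ) · ln(z/z₀) ⇒ u* = κ · V / ln(z/z₀)
u* = 0.4 × 12.4 / ln(15.0/2.1) = 0.4 × 12.4 / 1.9661
   = 4.9600 / 1.9661 = 2.5227 m/s

u* ≈ 2.523 m/s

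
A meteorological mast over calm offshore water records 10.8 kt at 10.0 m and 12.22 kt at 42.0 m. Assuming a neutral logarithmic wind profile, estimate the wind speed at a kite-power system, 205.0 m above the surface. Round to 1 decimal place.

13.8 kt

Log law: V ∝ ln(z/z₀). From the pair, with r = V₁/V₂ = 0.88380,
ln z₀ = (ln z₁ − r·ln z₂)/(1 − r) = (2.3026 − 0.88380×3.7377)/0.11620 = -8.6121 → z₀ = 0.0001819 m
V₃ = V₁ · ln(z₃/z₀)/ln(z₁/z₀) = 10.8 × 13.9352/10.9147 = 13.7887 kt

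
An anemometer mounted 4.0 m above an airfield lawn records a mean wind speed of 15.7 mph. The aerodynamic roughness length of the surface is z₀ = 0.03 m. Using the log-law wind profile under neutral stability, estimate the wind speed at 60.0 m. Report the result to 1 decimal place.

Log law: V(z) ∝ ln(z/z₀), so V₂/V₁ = ln(z₂/z₀) / ln(z₁/z₀).
ln(60.0/0.03) = 7.6009, ln(4.0/0.03) = 4.8929
V₂ = 15.7 × 7.6009/4.8929 = 15.7 × 1.5535 = 24.3895 mph

24.4 mph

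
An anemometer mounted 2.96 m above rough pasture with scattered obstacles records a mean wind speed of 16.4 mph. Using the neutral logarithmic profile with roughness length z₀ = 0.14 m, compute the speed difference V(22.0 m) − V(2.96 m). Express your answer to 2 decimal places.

Log law: V₂ = V₁ · ln(z₂/z₀)/ln(z₁/z₀) = 16.4 × 5.0572/3.0513 = 27.1810 mph
ΔV = 27.1810 − 16.4 = 10.7810 mph

10.78 mph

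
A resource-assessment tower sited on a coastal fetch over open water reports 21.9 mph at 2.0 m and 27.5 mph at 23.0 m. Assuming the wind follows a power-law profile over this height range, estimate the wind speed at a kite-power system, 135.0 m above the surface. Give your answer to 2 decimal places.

First find α: α = ln(V₂/V₁)/ln(z₂/z₁) = ln(27.5/21.9)/ln(23.0/2.0) = 0.22770/2.44235 = 0.0932
Extrapolate from 23.0 m to 135.0 m: V₃ = 27.5 × (135.0/23.0)^0.0932 = 27.5 × 1.1794 = 32.4332 mph

32.43 mph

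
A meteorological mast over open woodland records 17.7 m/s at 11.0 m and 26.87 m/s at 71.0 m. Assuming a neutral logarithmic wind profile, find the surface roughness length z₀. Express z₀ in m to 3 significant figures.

z₀ ≈ 0.301 m

Log law: V(z) ∝ ln(z/z₀). With r = V₁/V₂ = 17.7/26.87 = 0.65873,
r · ln(z₂/z₀) = ln(z₁/z₀) ⇒ ln z₀ = (ln z₁ − r·ln z₂)/(1 − r)
ln z₀ = (2.39790 − 0.65873×4.26268) / 0.34127 = -1.2015
z₀ = exp(-1.2015) = 0.3007 m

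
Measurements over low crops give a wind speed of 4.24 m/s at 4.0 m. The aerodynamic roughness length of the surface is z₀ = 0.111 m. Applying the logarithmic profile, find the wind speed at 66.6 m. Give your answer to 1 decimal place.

7.6 m/s

Log law: V(z) ∝ ln(z/z₀), so V₂/V₁ = ln(z₂/z₀) / ln(z₁/z₀).
ln(66.6/0.111) = 6.3969, ln(4.0/0.111) = 3.5845
V₂ = 4.24 × 6.3969/3.5845 = 4.24 × 1.7846 = 7.5667 m/s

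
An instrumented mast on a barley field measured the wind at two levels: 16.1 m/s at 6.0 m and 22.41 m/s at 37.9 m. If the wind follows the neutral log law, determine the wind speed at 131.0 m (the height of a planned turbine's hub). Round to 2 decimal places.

26.66 m/s

Log law: V ∝ ln(z/z₀). From the pair, with r = V₁/V₂ = 0.71843,
ln z₀ = (ln z₁ − r·ln z₂)/(1 − r) = (1.7918 − 0.71843×3.6350)/0.28157 = -2.9112 → z₀ = 0.05441 m
V₃ = V₁ · ln(z₃/z₀)/ln(z₁/z₀) = 16.1 × 7.7864/4.7029 = 26.6559 m/s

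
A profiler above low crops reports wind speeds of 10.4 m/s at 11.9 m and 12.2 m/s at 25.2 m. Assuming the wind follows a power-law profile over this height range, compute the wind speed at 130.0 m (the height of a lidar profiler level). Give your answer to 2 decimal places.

17.30 m/s

First find α: α = ln(V₂/V₁)/ln(z₂/z₁) = ln(12.2/10.4)/ln(25.2/11.9) = 0.15963/0.75031 = 0.2128
Extrapolate from 25.2 m to 130.0 m: V₃ = 12.2 × (130.0/25.2)^0.2128 = 12.2 × 1.4177 = 17.2964 m/s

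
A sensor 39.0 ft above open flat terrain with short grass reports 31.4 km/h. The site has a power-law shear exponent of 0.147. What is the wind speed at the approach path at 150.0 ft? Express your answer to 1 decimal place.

Power-law profile: V₂ = V₁ · (z₂/z₁)^α
V₂ = 31.4 × (150.0/39.0)^0.147 = 31.4 × (3.8462)^0.147
    = 31.4 × 1.2190 = 38.2762 km/h

38.3 km/h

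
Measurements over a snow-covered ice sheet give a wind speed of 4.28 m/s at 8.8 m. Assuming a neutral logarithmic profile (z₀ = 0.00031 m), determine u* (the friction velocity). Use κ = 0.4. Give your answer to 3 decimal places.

Log law: V(z) = (u*/κ) · ln(z/z₀) ⇒ u* = κ · V / ln(z/z₀)
u* = 0.4 × 4.28 / ln(8.8/0.00031) = 0.4 × 4.28 / 10.2537
   = 1.7120 / 10.2537 = 0.1670 m/s

u* ≈ 0.167 m/s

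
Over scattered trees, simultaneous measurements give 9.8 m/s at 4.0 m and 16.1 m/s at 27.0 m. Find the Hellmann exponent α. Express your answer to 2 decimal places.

α ≈ 0.26

Power law: V₂/V₁ = (z₂/z₁)^α ⇒ α = ln(V₂/V₁) / ln(z₂/z₁)
α = ln(16.1/9.8) / ln(27.0/4.0) = ln(1.6429) / ln(6.7500)
  = 0.49644 / 1.90954 = 0.25998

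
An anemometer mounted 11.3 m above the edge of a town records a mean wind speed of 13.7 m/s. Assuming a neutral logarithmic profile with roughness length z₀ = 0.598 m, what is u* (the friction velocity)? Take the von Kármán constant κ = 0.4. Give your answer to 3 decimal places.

Log law: V(z) = (u*/κ) · ln(z/z₀) ⇒ u* = κ · V / ln(z/z₀)
u* = 0.4 × 13.7 / ln(11.3/0.598) = 0.4 × 13.7 / 2.9390
   = 5.4800 / 2.9390 = 1.8646 m/s

u* ≈ 1.865 m/s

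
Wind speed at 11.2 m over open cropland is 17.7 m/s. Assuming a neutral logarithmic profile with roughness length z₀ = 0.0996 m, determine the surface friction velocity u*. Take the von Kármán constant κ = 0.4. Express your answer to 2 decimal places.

u* ≈ 1.50 m/s

Log law: V(z) = (u*/κ) · ln(z/z₀) ⇒ u* = κ · V / ln(z/z₀)
u* = 0.4 × 17.7 / ln(11.2/0.0996) = 0.4 × 17.7 / 4.7225
   = 7.0800 / 4.7225 = 1.4992 m/s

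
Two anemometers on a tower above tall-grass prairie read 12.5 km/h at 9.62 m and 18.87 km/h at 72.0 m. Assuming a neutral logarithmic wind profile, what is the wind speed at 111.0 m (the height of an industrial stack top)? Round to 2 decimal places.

Log law: V ∝ ln(z/z₀). From the pair, with r = V₁/V₂ = 0.66243,
ln z₀ = (ln z₁ − r·ln z₂)/(1 − r) = (2.2638 − 0.66243×4.2767)/0.33757 = -1.6860 → z₀ = 0.1853 m
V₃ = V₁ · ln(z₃/z₀)/ln(z₁/z₀) = 12.5 × 6.3955/3.9498 = 20.2399 km/h

20.24 km/h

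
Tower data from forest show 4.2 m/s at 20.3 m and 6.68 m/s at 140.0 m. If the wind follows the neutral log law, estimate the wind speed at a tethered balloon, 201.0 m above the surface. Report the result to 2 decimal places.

7.14 m/s

Log law: V ∝ ln(z/z₀). From the pair, with r = V₁/V₂ = 0.62874,
ln z₀ = (ln z₁ − r·ln z₂)/(1 − r) = (3.0106 − 0.62874×4.9416)/0.37126 = -0.2597 → z₀ = 0.7713 m
V₃ = V₁ · ln(z₃/z₀)/ln(z₁/z₀) = 4.2 × 5.5630/3.2703 = 7.1445 m/s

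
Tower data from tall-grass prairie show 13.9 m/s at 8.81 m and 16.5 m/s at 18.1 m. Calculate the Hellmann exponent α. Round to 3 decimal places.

Power law: V₂/V₁ = (z₂/z₁)^α ⇒ α = ln(V₂/V₁) / ln(z₂/z₁)
α = ln(16.5/13.9) / ln(18.1/8.81) = ln(1.1871) / ln(2.0545)
  = 0.17147 / 0.72002 = 0.23815

α ≈ 0.238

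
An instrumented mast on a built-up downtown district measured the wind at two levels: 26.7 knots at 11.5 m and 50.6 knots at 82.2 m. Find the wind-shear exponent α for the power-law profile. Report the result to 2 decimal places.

α ≈ 0.33

Power law: V₂/V₁ = (z₂/z₁)^α ⇒ α = ln(V₂/V₁) / ln(z₂/z₁)
α = ln(50.6/26.7) / ln(82.2/11.5) = ln(1.8951) / ln(7.1478)
  = 0.63929 / 1.96681 = 0.32504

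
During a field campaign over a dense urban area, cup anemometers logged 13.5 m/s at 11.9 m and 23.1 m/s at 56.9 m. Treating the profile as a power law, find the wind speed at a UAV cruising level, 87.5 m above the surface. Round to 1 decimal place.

First find α: α = ln(V₂/V₁)/ln(z₂/z₁) = ln(23.1/13.5)/ln(56.9/11.9) = 0.53714/1.56476 = 0.3433
Extrapolate from 56.9 m to 87.5 m: V₃ = 23.1 × (87.5/56.9)^0.3433 = 23.1 × 1.1592 = 26.7774 m/s

26.8 m/s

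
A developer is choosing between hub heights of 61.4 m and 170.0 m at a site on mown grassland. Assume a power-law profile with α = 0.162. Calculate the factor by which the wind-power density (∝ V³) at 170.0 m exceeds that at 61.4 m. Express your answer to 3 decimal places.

1.640

Speed ratio: V_B/V_A = (z_B/z_A)^α = (170.0/61.4)^0.162 = (2.7687)^0.162 = 1.17937
Power-density ratio: P_B/P_A = (V_B/V_A)³ = (1.17937)³ = 1.64039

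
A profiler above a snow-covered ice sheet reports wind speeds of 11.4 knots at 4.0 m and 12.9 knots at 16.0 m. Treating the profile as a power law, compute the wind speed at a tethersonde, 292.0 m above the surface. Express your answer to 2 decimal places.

16.71 knots

First find α: α = ln(V₂/V₁)/ln(z₂/z₁) = ln(12.9/11.4)/ln(16.0/4.0) = 0.12361/1.38629 = 0.0892
Extrapolate from 16.0 m to 292.0 m: V₃ = 12.9 × (292.0/16.0)^0.0892 = 12.9 × 1.2956 = 16.7130 knots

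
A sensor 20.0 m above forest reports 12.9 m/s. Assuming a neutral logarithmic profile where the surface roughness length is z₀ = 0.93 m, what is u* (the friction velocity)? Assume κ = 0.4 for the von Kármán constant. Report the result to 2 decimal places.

Log law: V(z) = (u*/κ) · ln(z/z₀) ⇒ u* = κ · V / ln(z/z₀)
u* = 0.4 × 12.9 / ln(20.0/0.93) = 0.4 × 12.9 / 3.0683
   = 5.1600 / 3.0683 = 1.6817 m/s

u* ≈ 1.68 m/s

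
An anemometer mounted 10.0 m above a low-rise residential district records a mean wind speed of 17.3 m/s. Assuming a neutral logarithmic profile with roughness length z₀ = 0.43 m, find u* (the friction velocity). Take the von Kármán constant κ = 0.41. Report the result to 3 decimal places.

Log law: V(z) = (u*/κ) · ln(z/z₀) ⇒ u* = κ · V / ln(z/z₀)
u* = 0.41 × 17.3 / ln(10.0/0.43) = 0.41 × 17.3 / 3.1466
   = 7.0930 / 3.1466 = 2.2542 m/s

u* ≈ 2.254 m/s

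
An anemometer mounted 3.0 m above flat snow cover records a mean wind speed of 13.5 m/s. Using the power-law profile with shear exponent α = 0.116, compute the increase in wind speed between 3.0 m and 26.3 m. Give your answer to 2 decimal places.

3.87 m/s

Power law: V₂ = V₁ · (z₂/z₁)^α = 13.5 × (8.7667)^0.116 = 17.3661 m/s
ΔV = 17.3661 − 13.5 = 3.8661 m/s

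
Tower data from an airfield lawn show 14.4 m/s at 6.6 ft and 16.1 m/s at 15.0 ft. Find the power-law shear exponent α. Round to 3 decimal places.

Power law: V₂/V₁ = (z₂/z₁)^α ⇒ α = ln(V₂/V₁) / ln(z₂/z₁)
α = ln(16.1/14.4) / ln(15.0/6.6) = ln(1.1181) / ln(2.2727)
  = 0.11159 / 0.82098 = 0.13592

α ≈ 0.136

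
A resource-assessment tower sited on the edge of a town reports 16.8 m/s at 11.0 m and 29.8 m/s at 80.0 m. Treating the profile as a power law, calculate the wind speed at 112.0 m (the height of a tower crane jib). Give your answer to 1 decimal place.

32.8 m/s

First find α: α = ln(V₂/V₁)/ln(z₂/z₁) = ln(29.8/16.8)/ln(80.0/11.0) = 0.57313/1.98413 = 0.2889
Extrapolate from 80.0 m to 112.0 m: V₃ = 29.8 × (112.0/80.0)^0.2889 = 29.8 × 1.1021 = 32.8418 m/s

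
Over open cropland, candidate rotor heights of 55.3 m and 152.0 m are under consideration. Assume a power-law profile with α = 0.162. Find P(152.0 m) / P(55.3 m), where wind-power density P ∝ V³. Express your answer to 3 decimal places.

Speed ratio: V_B/V_A = (z_B/z_A)^α = (152.0/55.3)^0.162 = (2.7486)^0.162 = 1.17798
Power-density ratio: P_B/P_A = (V_B/V_A)³ = (1.17798)³ = 1.63460

1.635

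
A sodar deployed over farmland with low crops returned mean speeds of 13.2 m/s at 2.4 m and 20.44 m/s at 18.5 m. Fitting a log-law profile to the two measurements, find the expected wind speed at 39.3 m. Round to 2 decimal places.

23.11 m/s

Log law: V ∝ ln(z/z₀). From the pair, with r = V₁/V₂ = 0.64579,
ln z₀ = (ln z₁ − r·ln z₂)/(1 − r) = (0.8755 − 0.64579×2.9178)/0.35421 = -2.8481 → z₀ = 0.05796 m
V₃ = V₁ · ln(z₃/z₀)/ln(z₁/z₀) = 13.2 × 6.5193/3.7235 = 23.1110 m/s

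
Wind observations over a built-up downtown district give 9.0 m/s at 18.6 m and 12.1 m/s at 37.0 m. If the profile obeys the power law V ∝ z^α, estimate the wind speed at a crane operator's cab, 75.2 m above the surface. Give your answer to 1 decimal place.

16.4 m/s

First find α: α = ln(V₂/V₁)/ln(z₂/z₁) = ln(12.1/9.0)/ln(37.0/18.6) = 0.29598/0.68776 = 0.4304
Extrapolate from 37.0 m to 75.2 m: V₃ = 12.1 × (75.2/37.0)^0.4304 = 12.1 × 1.3569 = 16.4188 m/s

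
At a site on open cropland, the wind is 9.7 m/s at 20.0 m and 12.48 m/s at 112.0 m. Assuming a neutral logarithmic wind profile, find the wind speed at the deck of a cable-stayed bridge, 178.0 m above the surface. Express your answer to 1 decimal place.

13.2 m/s

Log law: V ∝ ln(z/z₀). From the pair, with r = V₁/V₂ = 0.77724,
ln z₀ = (ln z₁ − r·ln z₂)/(1 − r) = (2.9957 − 0.77724×4.7185)/0.22276 = -3.0154 → z₀ = 0.04903 m
V₃ = V₁ · ln(z₃/z₀)/ln(z₁/z₀) = 9.7 × 8.1971/6.0111 = 13.2276 m/s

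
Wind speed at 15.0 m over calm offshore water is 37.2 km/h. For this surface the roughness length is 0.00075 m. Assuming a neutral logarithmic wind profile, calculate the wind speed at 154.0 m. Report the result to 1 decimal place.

45.9 km/h

Log law: V(z) ∝ ln(z/z₀), so V₂/V₁ = ln(z₂/z₀) / ln(z₁/z₀).
ln(154.0/0.00075) = 12.2324, ln(15.0/0.00075) = 9.9035
V₂ = 37.2 × 12.2324/9.9035 = 37.2 × 1.2352 = 45.9479 km/h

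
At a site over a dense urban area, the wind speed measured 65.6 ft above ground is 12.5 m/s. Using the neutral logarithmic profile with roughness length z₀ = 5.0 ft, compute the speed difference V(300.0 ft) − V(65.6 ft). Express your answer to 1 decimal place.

7.4 m/s

Log law: V₂ = V₁ · ln(z₂/z₀)/ln(z₁/z₀) = 12.5 × 4.0943/2.5741 = 19.8821 m/s
ΔV = 19.8821 − 12.5 = 7.3821 m/s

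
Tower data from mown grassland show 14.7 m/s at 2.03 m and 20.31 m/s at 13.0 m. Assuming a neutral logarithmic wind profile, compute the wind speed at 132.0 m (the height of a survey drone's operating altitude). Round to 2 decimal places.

Log law: V ∝ ln(z/z₀). From the pair, with r = V₁/V₂ = 0.72378,
ln z₀ = (ln z₁ − r·ln z₂)/(1 − r) = (0.7080 − 0.72378×2.5649)/0.27622 = -4.1577 → z₀ = 0.01564 m
V₃ = V₁ · ln(z₃/z₀)/ln(z₁/z₀) = 14.7 × 9.0405/4.8657 = 27.3126 m/s

27.31 m/s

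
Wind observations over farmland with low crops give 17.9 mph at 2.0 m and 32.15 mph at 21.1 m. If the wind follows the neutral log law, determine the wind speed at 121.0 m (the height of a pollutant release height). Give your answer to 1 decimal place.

Log law: V ∝ ln(z/z₀). From the pair, with r = V₁/V₂ = 0.55677,
ln z₀ = (ln z₁ − r·ln z₂)/(1 − r) = (0.6931 − 0.55677×3.0493)/0.44323 = -2.2665 → z₀ = 0.1037 m
V₃ = V₁ · ln(z₃/z₀)/ln(z₁/z₀) = 17.9 × 7.0623/2.9596 = 42.7130 mph

42.7 mph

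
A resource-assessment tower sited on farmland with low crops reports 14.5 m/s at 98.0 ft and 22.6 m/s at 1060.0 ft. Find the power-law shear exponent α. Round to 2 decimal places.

Power law: V₂/V₁ = (z₂/z₁)^α ⇒ α = ln(V₂/V₁) / ln(z₂/z₁)
α = ln(22.6/14.5) / ln(1060.0/98.0) = ln(1.5586) / ln(10.8163)
  = 0.44380 / 2.38106 = 0.18639

α ≈ 0.19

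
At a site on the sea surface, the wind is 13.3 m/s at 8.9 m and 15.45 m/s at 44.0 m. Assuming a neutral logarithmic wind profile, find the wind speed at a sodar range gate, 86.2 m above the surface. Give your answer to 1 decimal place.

Log law: V ∝ ln(z/z₀). From the pair, with r = V₁/V₂ = 0.86084,
ln z₀ = (ln z₁ − r·ln z₂)/(1 − r) = (2.1861 − 0.86084×3.7842)/0.13916 = -7.7001 → z₀ = 0.0004528 m
V₃ = V₁ · ln(z₃/z₀)/ln(z₁/z₀) = 13.3 × 12.1568/9.8862 = 16.3547 m/s

16.4 m/s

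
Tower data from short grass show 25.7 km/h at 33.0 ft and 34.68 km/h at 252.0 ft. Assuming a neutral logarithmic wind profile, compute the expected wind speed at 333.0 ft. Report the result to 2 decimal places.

Log law: V ∝ ln(z/z₀). From the pair, with r = V₁/V₂ = 0.74106,
ln z₀ = (ln z₁ − r·ln z₂)/(1 − r) = (3.4965 − 0.74106×5.5294)/0.25894 = -2.3215 → z₀ = 0.09812 ft
V₃ = V₁ · ln(z₃/z₀)/ln(z₁/z₀) = 25.7 × 8.1297/5.8180 = 35.9112 km/h

35.91 km/h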